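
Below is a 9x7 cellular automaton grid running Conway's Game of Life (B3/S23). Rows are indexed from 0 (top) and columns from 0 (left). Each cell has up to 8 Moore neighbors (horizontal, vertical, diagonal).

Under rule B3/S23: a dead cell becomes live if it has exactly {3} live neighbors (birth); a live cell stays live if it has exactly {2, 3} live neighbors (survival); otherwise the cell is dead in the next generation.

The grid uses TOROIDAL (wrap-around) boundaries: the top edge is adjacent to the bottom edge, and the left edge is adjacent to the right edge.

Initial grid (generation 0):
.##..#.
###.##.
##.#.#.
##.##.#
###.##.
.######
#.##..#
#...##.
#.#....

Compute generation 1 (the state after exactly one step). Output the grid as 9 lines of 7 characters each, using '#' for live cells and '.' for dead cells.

Simulating step by step:
Generation 0 (given above): 37 live cells
Generation 1: 12 live cells
(generation 1 grid is the final answer)

Answer: ....##.
.....#.
.......
.......
.......
.......
.......
#.#.##.
#.####.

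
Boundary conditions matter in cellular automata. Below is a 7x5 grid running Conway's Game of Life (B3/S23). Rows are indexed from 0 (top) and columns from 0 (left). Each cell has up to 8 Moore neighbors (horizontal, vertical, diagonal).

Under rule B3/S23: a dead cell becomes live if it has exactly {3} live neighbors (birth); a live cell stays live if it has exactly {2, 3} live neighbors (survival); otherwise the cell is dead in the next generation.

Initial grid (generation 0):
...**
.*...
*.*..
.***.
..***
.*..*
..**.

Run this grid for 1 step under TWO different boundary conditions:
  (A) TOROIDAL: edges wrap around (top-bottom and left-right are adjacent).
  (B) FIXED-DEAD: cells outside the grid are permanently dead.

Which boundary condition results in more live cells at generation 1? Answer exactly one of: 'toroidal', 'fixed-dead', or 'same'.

Under TOROIDAL boundary, generation 1:
...**
*****
*..*.
*....
....*
**..*
*.*..
Population = 16

Under FIXED-DEAD boundary, generation 1:
.....
.***.
*..*.
....*
....*
.*..*
..**.
Population = 11

Comparison: toroidal=16, fixed-dead=11 -> toroidal

Answer: toroidal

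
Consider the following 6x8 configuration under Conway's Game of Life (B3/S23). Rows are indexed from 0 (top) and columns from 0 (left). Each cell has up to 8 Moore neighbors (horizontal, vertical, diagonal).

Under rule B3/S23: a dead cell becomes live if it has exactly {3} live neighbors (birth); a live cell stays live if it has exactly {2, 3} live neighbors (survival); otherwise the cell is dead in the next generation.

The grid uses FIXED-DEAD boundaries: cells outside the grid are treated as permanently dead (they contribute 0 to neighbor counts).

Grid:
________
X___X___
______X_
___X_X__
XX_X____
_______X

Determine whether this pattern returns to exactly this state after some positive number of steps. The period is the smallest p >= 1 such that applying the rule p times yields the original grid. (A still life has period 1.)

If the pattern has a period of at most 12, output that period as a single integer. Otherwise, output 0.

Simulating and comparing each generation to the original:
Gen 0 (original, given above): 9 live cells
Gen 1: 6 live cells, differs from original
Gen 2: 4 live cells, differs from original
Gen 3: 7 live cells, differs from original
Gen 4: 6 live cells, differs from original
Gen 5: 6 live cells, differs from original
Gen 6: 8 live cells, differs from original
Gen 7: 8 live cells, differs from original
Gen 8: 12 live cells, differs from original
Gen 9: 12 live cells, differs from original
Gen 10: 19 live cells, differs from original
Gen 11: 12 live cells, differs from original
Gen 12: 11 live cells, differs from original
No period found within 12 steps.

Answer: 0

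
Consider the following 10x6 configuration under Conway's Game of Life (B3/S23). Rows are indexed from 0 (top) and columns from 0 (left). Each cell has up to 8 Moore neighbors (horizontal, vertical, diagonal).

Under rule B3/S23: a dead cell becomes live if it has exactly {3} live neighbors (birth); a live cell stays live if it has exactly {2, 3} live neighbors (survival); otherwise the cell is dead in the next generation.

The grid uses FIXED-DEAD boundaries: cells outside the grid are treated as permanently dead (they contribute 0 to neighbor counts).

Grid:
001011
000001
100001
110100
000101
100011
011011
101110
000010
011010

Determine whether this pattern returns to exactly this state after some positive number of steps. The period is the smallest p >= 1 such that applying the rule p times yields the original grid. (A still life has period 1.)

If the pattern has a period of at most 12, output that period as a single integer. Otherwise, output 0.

Answer: 0

Derivation:
Simulating and comparing each generation to the original:
Gen 0 (original, given above): 26 live cells
Gen 1: 22 live cells, differs from original
Gen 2: 14 live cells, differs from original
Gen 3: 14 live cells, differs from original
Gen 4: 16 live cells, differs from original
Gen 5: 16 live cells, differs from original
Gen 6: 19 live cells, differs from original
Gen 7: 14 live cells, differs from original
Gen 8: 16 live cells, differs from original
Gen 9: 9 live cells, differs from original
Gen 10: 9 live cells, differs from original
Gen 11: 8 live cells, differs from original
Gen 12: 8 live cells, differs from original
No period found within 12 steps.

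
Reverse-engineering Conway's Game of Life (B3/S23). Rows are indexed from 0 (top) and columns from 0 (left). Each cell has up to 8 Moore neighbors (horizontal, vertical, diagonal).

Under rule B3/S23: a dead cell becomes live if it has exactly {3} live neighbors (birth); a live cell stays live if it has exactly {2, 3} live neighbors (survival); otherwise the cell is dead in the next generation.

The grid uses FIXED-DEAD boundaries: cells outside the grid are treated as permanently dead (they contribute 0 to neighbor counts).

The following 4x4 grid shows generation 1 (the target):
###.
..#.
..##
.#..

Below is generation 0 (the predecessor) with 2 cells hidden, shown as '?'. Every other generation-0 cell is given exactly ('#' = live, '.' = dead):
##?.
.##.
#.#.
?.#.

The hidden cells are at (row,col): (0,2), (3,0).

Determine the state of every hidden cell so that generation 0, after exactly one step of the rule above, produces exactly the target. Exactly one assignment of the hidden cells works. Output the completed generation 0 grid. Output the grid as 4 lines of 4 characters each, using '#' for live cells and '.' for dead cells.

Answer: ##..
.##.
#.#.
..#.

Derivation:
Hidden generation-0 cells (in order): (0,2), (3,0).
A hidden cell only influences target cells in its own 3x3 neighborhood. Try each of the 2^2 = 4 assignments, step the completed generation 0 forward once under B3/S23, and compare with the target:
  (0,2)=. (3,0)=. -> step reproduces the target at every cell -> ACCEPT
  (0,2)=. (3,0)=# -> step gives (2,0)='#' but target has '.' -> reject
  (0,2)=# (3,0)=. -> step gives (0,1)='.' but target has '#' -> reject
  (0,2)=# (3,0)=# -> step gives (0,1)='.' but target has '#' -> reject
Unique solution: (0,2)=dead, (3,0)=dead.
Check: live-neighbor counts of every cell in the completed generation 0:
2331
4532
1533
1312
Applying B3/S23 to generation 0 with these counts gives:
###.
..#.
..##
.#..
which matches the target exactly.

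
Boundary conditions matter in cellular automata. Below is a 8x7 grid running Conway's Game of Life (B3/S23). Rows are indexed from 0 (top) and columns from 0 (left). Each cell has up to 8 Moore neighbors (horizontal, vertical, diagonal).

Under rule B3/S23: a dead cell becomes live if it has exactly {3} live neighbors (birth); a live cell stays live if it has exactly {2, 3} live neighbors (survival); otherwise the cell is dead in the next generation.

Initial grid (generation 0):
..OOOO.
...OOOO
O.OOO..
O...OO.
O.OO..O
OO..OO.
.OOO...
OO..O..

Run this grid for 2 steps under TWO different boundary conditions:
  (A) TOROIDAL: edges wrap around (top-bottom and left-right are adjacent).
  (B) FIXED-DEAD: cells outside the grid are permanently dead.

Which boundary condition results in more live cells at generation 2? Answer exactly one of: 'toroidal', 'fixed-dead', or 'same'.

Answer: fixed-dead

Derivation:
Under TOROIDAL boundary, generation 2:
..O....
......O
..O....
O..O..O
...O.OO
..O..OO
.......
O.O.OO.
Population = 16

Under FIXED-DEAD boundary, generation 2:
.......
.O...OO
OOO..OO
O..O.OO
O..O..O
.OO..OO
OOOO.O.
..O.O..
Population = 26

Comparison: toroidal=16, fixed-dead=26 -> fixed-dead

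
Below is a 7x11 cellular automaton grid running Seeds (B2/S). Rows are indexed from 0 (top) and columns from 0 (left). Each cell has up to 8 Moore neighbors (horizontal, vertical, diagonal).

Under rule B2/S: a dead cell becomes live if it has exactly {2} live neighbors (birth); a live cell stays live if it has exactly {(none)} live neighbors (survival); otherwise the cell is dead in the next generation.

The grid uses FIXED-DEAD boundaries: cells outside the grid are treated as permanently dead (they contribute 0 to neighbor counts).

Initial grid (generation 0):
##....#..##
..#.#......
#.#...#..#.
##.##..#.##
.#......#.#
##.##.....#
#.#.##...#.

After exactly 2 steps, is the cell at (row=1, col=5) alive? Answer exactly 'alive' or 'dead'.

Answer: alive

Derivation:
Simulating step by step:
Generation 0 (given above): 31 live cells
Generation 1: 13 live cells
..##.#.....
......###..
.......#...
.....##....
.....#.#...
........#..
..........#
Generation 2: 14 live cells
....#...#..
..####.....
...........
....#...#..
....#...#..
......##.#.
.........#.

Cell (1,5) at generation 2: 1 -> alive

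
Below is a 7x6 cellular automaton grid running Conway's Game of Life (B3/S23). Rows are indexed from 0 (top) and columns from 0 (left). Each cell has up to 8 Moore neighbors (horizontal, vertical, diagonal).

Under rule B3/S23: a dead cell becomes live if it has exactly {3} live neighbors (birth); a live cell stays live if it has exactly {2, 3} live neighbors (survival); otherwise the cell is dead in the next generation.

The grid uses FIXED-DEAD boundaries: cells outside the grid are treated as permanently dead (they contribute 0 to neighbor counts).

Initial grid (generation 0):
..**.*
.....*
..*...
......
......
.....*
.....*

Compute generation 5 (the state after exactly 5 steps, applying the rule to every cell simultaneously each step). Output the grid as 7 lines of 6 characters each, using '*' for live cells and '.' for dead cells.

Simulating step by step:
Generation 0 (given above): 7 live cells
Generation 1: 4 live cells
....*.
..***.
......
......
......
......
......
Generation 2: 4 live cells
....*.
...**.
...*..
......
......
......
......
Generation 3: 6 live cells
...**.
...**.
...**.
......
......
......
......
Generation 4: 6 live cells
...**.
..*..*
...**.
......
......
......
......
Generation 5: 6 live cells
(generation 5 grid is the final answer)

Answer: ...**.
..*..*
...**.
......
......
......
......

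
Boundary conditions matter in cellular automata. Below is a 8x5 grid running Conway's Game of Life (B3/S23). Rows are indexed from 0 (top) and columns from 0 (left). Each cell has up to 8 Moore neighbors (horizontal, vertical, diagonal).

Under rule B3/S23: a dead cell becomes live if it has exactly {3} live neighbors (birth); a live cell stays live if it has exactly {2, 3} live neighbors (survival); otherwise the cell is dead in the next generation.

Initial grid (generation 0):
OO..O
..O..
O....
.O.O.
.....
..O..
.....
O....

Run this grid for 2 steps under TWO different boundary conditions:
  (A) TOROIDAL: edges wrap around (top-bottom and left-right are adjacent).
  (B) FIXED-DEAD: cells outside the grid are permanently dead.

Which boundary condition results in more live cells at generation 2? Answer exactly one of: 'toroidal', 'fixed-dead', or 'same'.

Answer: toroidal

Derivation:
Under TOROIDAL boundary, generation 2:
.O.O.
..OOO
.....
.OO..
.....
.....
O....
.O..O
Population = 10

Under FIXED-DEAD boundary, generation 2:
.....
O.O..
.O...
.OO..
.....
.....
.....
.....
Population = 5

Comparison: toroidal=10, fixed-dead=5 -> toroidal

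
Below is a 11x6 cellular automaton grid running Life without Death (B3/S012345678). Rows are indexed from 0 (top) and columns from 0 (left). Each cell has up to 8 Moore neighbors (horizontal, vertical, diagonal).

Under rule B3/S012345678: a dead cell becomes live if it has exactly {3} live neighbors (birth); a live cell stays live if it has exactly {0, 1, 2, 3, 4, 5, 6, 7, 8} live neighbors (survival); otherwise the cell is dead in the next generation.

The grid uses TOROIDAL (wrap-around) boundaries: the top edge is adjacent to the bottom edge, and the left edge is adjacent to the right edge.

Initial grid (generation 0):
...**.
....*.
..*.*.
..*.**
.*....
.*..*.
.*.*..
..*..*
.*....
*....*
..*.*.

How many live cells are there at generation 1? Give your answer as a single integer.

Simulating step by step:
Generation 0 (given above): 20 live cells
Generation 1: 35 live cells
...***
....**
..*.*.
.**.**
******
**..*.
**.**.
***..*
.*...*
**...*
..*.*.
Population at generation 1: 35

Answer: 35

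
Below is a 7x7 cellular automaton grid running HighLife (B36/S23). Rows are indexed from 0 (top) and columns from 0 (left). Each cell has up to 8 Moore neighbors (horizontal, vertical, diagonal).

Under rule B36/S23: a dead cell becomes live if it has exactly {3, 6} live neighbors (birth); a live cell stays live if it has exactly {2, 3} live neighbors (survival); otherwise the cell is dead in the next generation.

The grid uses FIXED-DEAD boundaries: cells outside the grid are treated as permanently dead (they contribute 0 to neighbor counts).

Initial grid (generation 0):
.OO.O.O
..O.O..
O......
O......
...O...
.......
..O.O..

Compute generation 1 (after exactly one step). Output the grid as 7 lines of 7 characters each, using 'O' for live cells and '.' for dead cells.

Answer: .OO..O.
..O..O.
.O.....
.......
.......
...O...
.......

Derivation:
Simulating step by step:
Generation 0 (given above): 11 live cells
Generation 1: 7 live cells
(generation 1 grid is the final answer)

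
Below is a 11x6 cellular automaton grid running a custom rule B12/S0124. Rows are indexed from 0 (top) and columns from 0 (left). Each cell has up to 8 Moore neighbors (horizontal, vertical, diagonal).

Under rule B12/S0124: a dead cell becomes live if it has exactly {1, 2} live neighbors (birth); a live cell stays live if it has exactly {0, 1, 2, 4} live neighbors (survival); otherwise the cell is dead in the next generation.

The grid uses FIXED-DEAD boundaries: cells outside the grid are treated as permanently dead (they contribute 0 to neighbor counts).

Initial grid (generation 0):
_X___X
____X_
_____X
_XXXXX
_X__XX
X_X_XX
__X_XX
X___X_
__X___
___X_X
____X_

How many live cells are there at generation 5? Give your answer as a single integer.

Simulating step by step:
Generation 0 (given above): 25 live cells
Generation 1: 38 live cells
XXXXXX
XXXXX_
XX____
XX___X
_X____
X_X___
X_X_XX
X_X_X_
XXX__X
_XXX_X
__XXXX
Generation 2: 26 live cells
____XX
____X_
_____X
XX__XX
_X_XXX
X_X_XX
X_X_XX
______
_____X
______
X_XXXX
Generation 3: 31 live cells
___XXX
___X__
XXXX__
XX___X
_X_X__
X_____
X_X___
XXXX__
____XX
XXX___
XXXXXX
Generation 4: 28 live cells
__XX_X
X__X_X
_XXX_X
X____X
___XXX
X__XX_
____X_
XX___X
____XX
__X___
__X_XX
Generation 5: 34 live cells
XXXX_X
X__X_X
___X_X
X_____
XXX___
XXXX__
__X___
XXXX__
X_XXXX
_XX___
_XX_XX
Population at generation 5: 34

Answer: 34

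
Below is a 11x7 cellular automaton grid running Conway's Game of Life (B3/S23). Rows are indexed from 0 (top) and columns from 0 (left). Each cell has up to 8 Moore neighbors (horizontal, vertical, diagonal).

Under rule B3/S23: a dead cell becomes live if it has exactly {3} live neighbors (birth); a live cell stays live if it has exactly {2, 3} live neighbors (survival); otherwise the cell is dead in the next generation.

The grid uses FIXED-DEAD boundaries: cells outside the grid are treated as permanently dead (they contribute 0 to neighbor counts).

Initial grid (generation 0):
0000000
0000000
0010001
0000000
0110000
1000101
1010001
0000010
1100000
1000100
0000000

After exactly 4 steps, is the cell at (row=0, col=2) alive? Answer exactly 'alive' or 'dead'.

Simulating step by step:
Generation 0 (given above): 15 live cells
Generation 1: 14 live cells
0000000
0000000
0000000
0110000
0100000
1011010
0100001
1000000
1100000
1100000
0000000
Generation 2: 12 live cells
0000000
0000000
0000000
0110000
1001000
1010000
1110000
1000000
0000000
1100000
0000000
Generation 3: 12 live cells
0000000
0000000
0000000
0110000
1001000
1011000
1010000
1000000
1100000
0000000
0000000
Generation 4: 13 live cells
0000000
0000000
0000000
0110000
1001000
1011000
1011000
1000000
1100000
0000000
0000000

Cell (0,2) at generation 4: 0 -> dead

Answer: dead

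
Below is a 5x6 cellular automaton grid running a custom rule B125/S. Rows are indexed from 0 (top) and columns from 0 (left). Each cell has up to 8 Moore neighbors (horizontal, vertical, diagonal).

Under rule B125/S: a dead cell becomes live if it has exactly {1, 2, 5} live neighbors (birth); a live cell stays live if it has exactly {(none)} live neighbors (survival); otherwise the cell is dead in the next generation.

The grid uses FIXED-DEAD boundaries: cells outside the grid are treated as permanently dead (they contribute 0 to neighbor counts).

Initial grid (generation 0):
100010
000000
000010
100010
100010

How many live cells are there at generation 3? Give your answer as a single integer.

Simulating step by step:
Generation 0 (given above): 7 live cells
Generation 1: 16 live cells
010101
110111
110101
010000
010101
Generation 2: 8 live cells
000010
000000
001010
001101
100010
Generation 3: 12 live cells
000101
011011
010001
100000
011001
Population at generation 3: 12

Answer: 12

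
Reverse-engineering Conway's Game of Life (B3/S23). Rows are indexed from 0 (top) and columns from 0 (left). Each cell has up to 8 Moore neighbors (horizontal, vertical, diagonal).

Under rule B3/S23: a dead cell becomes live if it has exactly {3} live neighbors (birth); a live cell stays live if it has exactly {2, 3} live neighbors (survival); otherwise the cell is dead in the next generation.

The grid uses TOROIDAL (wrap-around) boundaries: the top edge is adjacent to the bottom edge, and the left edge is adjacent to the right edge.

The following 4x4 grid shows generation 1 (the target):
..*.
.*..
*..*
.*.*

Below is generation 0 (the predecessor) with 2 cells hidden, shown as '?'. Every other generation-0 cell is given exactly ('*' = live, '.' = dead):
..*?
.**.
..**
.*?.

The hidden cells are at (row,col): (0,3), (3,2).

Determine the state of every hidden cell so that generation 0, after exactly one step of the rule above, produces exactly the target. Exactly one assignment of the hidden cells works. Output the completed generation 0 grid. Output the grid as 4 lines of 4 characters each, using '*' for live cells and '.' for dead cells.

Hidden generation-0 cells (in order): (0,3), (3,2).
A hidden cell only influences target cells in its own 3x3 neighborhood. Try each of the 2^2 = 4 assignments, step the completed generation 0 forward once under B3/S23, and compare with the target:
  (0,3)=. (3,2)=. -> step reproduces the target at every cell -> ACCEPT
  (0,3)=. (3,2)=* -> step gives (0,2)='.' but target has '*' -> reject
  (0,3)=* (3,2)=. -> step gives (0,0)='*' but target has '.' -> reject
  (0,3)=* (3,2)=* -> step gives (0,0)='*' but target has '.' -> reject
Unique solution: (0,3)=dead, (3,2)=dead.
Check: live-neighbor counts of every cell in the completed generation 0:
2432
2344
3442
2243
Applying B3/S23 to generation 0 with these counts gives:
..*.
.*..
*..*
.*.*
which matches the target exactly.

Answer: ..*.
.**.
..**
.*..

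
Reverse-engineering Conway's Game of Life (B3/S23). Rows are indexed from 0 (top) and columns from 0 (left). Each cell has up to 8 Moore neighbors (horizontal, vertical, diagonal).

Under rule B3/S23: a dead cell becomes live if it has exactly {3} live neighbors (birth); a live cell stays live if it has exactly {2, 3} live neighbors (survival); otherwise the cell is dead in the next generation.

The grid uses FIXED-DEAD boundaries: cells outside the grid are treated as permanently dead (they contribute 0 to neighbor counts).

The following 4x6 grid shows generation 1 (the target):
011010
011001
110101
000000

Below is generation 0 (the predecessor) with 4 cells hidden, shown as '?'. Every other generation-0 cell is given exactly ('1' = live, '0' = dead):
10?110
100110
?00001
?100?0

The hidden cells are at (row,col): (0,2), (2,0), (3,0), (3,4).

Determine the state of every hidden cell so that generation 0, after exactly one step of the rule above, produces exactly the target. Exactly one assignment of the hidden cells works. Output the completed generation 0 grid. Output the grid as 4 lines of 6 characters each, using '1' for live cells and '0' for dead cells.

Hidden generation-0 cells (in order): (0,2), (2,0), (3,0), (3,4).
A hidden cell only influences target cells in its own 3x3 neighborhood. Try each of the 2^4 = 16 assignments, step the completed generation 0 forward once under B3/S23, and compare with the target:
  (0,2)=0 (2,0)=0 (3,0)=0 (3,4)=0 -> step gives (0,1)='0' but target has '1' -> reject
  (0,2)=0 (2,0)=0 (3,0)=0 (3,4)=1 -> step gives (0,1)='0' but target has '1' -> reject
  (0,2)=0 (2,0)=0 (3,0)=1 (3,4)=0 -> step gives (0,1)='0' but target has '1' -> reject
  (0,2)=0 (2,0)=0 (3,0)=1 (3,4)=1 -> step gives (0,1)='0' but target has '1' -> reject
  (0,2)=0 (2,0)=1 (3,0)=0 (3,4)=0 -> step gives (0,1)='0' but target has '1' -> reject
  (0,2)=0 (2,0)=1 (3,0)=0 (3,4)=1 -> step gives (0,1)='0' but target has '1' -> reject
  (0,2)=0 (2,0)=1 (3,0)=1 (3,4)=0 -> step gives (0,1)='0' but target has '1' -> reject
  (0,2)=0 (2,0)=1 (3,0)=1 (3,4)=1 -> step gives (0,1)='0' but target has '1' -> reject
  (0,2)=1 (2,0)=0 (3,0)=0 (3,4)=0 -> step gives (2,0)='0' but target has '1' -> reject
  (0,2)=1 (2,0)=0 (3,0)=0 (3,4)=1 -> step gives (2,0)='0' but target has '1' -> reject
  (0,2)=1 (2,0)=0 (3,0)=1 (3,4)=0 -> step gives (2,3)='0' but target has '1' -> reject
  (0,2)=1 (2,0)=0 (3,0)=1 (3,4)=1 -> step reproduces the target at every cell -> ACCEPT
  (0,2)=1 (2,0)=1 (3,0)=0 (3,4)=0 -> step gives (1,0)='1' but target has '0' -> reject
  (0,2)=1 (2,0)=1 (3,0)=0 (3,4)=1 -> step gives (1,0)='1' but target has '0' -> reject
  (0,2)=1 (2,0)=1 (3,0)=1 (3,4)=0 -> step gives (1,0)='1' but target has '0' -> reject
  (0,2)=1 (2,0)=1 (3,0)=1 (3,4)=1 -> step gives (1,0)='1' but target has '0' -> reject
Unique solution: (0,2)=live, (2,0)=dead, (3,0)=live, (3,4)=live.
Check: live-neighbor counts of every cell in the completed generation 0:
132432
133443
332342
111112
Applying B3/S23 to generation 0 with these counts gives:
011010
011001
110101
000000
which matches the target exactly.

Answer: 101110
100110
000001
110010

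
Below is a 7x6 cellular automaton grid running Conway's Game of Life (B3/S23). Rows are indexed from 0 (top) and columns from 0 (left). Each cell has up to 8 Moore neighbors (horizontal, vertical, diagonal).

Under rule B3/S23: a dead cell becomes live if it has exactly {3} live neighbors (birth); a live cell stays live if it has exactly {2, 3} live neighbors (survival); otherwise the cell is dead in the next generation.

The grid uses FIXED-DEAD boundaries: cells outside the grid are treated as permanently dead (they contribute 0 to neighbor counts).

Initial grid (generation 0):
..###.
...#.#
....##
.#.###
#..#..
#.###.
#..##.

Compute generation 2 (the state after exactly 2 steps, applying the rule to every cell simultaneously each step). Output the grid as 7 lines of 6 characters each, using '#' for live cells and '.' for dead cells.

Answer: ..###.
.##.#.
.##.#.
.####.
..###.
#.##..
.###..

Derivation:
Simulating step by step:
Generation 0 (given above): 20 live cells
Generation 1: 16 live cells
..###.
..#..#
..#...
..##.#
#....#
#.#...
.##.#.
Generation 2: 22 live cells
(generation 2 grid is the final answer)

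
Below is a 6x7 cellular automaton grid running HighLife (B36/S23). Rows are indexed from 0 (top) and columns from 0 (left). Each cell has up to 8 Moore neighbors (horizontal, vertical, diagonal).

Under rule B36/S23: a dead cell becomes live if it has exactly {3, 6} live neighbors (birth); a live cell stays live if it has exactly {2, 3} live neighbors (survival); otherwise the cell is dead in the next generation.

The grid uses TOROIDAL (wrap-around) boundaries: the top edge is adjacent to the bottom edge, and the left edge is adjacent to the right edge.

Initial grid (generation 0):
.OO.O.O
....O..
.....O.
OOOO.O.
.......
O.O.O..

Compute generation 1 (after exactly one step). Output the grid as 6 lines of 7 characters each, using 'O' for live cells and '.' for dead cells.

Simulating step by step:
Generation 0 (given above): 14 live cells
Generation 1: 21 live cells
(generation 1 grid is the final answer)

Answer: OOO.O..
...OO..
.OOO.OO
.OO.O.O
O...O.O
O.O..O.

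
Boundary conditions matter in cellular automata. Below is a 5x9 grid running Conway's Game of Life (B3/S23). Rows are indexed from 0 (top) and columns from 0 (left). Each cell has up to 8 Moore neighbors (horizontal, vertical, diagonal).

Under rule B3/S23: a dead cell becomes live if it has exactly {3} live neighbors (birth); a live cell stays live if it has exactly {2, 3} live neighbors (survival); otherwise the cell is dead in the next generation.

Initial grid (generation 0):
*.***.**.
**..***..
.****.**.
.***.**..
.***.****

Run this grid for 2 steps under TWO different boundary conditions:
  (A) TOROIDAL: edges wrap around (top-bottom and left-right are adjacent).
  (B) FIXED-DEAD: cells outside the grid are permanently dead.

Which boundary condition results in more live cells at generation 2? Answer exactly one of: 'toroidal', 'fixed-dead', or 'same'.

Under TOROIDAL boundary, generation 2:
.........
.........
........*
.......**
.........
Population = 3

Under FIXED-DEAD boundary, generation 2:
.*.*.....
.*.*..**.
.........
......***
.........
Population = 9

Comparison: toroidal=3, fixed-dead=9 -> fixed-dead

Answer: fixed-dead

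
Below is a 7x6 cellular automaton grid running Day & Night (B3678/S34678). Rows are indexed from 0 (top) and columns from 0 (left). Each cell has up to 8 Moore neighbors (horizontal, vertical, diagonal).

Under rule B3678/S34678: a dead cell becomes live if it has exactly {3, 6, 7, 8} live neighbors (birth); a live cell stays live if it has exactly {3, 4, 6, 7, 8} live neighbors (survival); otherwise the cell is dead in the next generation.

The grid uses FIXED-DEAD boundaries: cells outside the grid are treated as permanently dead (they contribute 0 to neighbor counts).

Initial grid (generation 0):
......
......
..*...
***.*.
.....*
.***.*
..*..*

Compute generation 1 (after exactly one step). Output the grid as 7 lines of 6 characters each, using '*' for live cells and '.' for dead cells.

Answer: ......
......
...*..
.*.*..
*.....
..*...
.****.

Derivation:
Simulating step by step:
Generation 0 (given above): 12 live cells
Generation 1: 9 live cells
(generation 1 grid is the final answer)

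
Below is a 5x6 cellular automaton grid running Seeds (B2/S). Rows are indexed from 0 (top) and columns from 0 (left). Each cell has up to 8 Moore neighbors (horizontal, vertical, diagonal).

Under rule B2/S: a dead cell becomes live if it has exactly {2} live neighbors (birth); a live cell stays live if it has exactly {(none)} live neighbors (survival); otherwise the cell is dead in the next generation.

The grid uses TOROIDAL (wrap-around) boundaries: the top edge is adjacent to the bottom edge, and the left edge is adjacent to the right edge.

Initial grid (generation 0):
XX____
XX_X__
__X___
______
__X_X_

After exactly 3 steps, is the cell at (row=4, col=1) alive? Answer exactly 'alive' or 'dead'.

Simulating step by step:
Generation 0 (given above): 8 live cells
Generation 1: 9 live cells
____X_
_____X
X__X__
_XX___
X__X_X
Generation 2: 5 live cells
___X__
X__X__
____XX
______
______
Generation 3: 7 live cells
__X_X_
__X___
X__X__
____XX
______

Cell (4,1) at generation 3: 0 -> dead

Answer: dead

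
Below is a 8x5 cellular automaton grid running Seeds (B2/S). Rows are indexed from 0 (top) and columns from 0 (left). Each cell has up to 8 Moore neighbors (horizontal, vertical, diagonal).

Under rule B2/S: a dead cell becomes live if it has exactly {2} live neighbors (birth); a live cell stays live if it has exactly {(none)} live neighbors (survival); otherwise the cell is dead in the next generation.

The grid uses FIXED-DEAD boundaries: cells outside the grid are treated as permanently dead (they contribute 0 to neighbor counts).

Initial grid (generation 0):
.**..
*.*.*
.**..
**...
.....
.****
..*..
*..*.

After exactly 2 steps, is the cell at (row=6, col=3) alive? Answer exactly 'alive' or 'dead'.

Answer: dead

Derivation:
Simulating step by step:
Generation 0 (given above): 16 live cells
Generation 1: 5 live cells
*....
.....
.....
.....
....*
.....
*....
.**..
Generation 2: 2 live cells
.....
.....
.....
.....
.....
.....
..*..
*....

Cell (6,3) at generation 2: 0 -> dead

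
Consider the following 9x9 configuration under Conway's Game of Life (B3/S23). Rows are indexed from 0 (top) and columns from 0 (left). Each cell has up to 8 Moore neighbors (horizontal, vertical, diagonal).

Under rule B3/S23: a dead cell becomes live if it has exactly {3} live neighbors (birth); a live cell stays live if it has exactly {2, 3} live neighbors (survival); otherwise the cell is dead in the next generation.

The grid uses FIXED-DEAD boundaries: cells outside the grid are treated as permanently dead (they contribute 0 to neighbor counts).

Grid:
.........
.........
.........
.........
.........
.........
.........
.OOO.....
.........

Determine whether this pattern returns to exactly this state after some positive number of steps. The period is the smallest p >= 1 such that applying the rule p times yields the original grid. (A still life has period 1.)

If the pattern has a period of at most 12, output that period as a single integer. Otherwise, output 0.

Simulating and comparing each generation to the original:
Gen 0 (original, given above): 3 live cells
Gen 1: 3 live cells, differs from original
Gen 2: 3 live cells, MATCHES original -> period = 2

Answer: 2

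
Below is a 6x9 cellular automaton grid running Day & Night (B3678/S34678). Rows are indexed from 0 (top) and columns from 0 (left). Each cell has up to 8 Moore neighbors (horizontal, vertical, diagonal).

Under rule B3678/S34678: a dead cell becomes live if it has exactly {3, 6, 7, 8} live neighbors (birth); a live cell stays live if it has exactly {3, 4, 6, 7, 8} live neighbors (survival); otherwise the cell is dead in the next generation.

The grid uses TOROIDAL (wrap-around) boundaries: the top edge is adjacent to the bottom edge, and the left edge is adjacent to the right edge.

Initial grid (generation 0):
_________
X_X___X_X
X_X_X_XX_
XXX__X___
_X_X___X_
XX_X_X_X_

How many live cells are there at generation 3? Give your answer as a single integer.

Answer: 22

Derivation:
Simulating step by step:
Generation 0 (given above): 21 live cells
Generation 1: 19 live cells
__X___XX_
___X_X__X
XXX___XX_
X_X_X__X_
__X______
____X_X_X
Generation 2: 23 live cells
___XX_XXX
X_______X
XXX_XXXX_
_XX___X__
_X___X_XX
___X_X___
Generation 3: 22 live cells
X___XX_XX
X_X____X_
X_XX_XXX_
__XXX____
X___X____
X_X__X___
Population at generation 3: 22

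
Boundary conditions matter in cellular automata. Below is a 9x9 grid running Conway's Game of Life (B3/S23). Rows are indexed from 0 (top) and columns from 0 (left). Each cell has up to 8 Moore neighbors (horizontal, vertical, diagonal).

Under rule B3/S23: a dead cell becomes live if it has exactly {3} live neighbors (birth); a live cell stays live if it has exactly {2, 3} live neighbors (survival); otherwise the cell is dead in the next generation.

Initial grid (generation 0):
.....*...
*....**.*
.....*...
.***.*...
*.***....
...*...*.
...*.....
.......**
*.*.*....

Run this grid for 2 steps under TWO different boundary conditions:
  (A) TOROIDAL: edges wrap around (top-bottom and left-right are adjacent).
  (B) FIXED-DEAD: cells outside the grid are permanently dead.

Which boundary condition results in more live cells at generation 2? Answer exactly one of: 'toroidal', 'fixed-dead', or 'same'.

Under TOROIDAL boundary, generation 2:
*...*.*.*
..**...**
***......
***......
.........
.........
.......**
*.......*
....**..*
Population = 21

Under FIXED-DEAD boundary, generation 2:
....*.*..
....*....
.**......
.**......
.........
.........
.........
.........
.........
Population = 7

Comparison: toroidal=21, fixed-dead=7 -> toroidal

Answer: toroidal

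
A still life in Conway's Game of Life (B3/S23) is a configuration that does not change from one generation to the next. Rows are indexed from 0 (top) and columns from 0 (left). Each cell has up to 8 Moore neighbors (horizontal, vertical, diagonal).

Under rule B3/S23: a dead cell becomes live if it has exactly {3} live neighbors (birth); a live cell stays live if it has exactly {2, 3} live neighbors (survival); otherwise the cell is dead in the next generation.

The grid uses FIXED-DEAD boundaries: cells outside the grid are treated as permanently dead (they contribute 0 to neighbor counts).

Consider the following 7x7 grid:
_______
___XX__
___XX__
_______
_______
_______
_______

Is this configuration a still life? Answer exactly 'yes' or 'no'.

Compute generation 1 and compare to generation 0 (given above):
Generation 1:
_______
___XX__
___XX__
_______
_______
_______
_______
The grids are IDENTICAL -> still life.

Answer: yes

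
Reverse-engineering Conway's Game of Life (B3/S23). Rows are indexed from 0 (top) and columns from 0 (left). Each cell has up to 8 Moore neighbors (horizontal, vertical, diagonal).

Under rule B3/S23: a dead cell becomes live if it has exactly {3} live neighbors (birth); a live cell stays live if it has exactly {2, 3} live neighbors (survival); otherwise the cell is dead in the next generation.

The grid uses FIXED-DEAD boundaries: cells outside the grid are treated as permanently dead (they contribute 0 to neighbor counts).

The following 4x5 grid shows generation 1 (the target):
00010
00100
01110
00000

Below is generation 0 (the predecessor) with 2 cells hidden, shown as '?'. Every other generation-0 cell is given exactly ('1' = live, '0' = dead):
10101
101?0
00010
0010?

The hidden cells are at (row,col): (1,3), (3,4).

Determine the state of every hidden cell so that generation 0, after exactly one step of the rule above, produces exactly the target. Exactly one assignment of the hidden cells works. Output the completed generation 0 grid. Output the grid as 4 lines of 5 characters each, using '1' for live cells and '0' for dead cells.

Hidden generation-0 cells (in order): (1,3), (3,4).
A hidden cell only influences target cells in its own 3x3 neighborhood. Try each of the 2^2 = 4 assignments, step the completed generation 0 forward once under B3/S23, and compare with the target:
  (1,3)=0 (3,4)=0 -> step reproduces the target at every cell -> ACCEPT
  (1,3)=0 (3,4)=1 -> step gives (3,3)='1' but target has '0' -> reject
  (1,3)=1 (3,4)=0 -> step gives (0,2)='1' but target has '0' -> reject
  (1,3)=1 (3,4)=1 -> step gives (0,2)='1' but target has '0' -> reject
Unique solution: (1,3)=dead, (3,4)=dead.
Check: live-neighbor counts of every cell in the completed generation 0:
14130
14242
13321
01121
Applying B3/S23 to generation 0 with these counts gives:
00010
00100
01110
00000
which matches the target exactly.

Answer: 10101
10100
00010
00100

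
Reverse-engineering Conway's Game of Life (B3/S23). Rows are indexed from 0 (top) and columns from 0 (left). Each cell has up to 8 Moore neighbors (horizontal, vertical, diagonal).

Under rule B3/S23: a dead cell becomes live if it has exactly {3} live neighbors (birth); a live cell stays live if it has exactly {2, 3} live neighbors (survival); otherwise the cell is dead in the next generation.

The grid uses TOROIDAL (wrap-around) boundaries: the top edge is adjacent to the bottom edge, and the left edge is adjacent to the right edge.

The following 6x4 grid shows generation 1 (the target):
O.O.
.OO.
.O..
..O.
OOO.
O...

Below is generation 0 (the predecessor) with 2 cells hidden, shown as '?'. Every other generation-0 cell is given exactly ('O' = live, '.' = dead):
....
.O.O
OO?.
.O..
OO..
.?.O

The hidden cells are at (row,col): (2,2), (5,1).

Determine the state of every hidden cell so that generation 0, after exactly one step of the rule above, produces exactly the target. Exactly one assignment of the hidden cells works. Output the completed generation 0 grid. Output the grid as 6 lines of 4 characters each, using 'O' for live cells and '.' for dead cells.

Answer: ....
.O.O
OO..
.O..
OO..
...O

Derivation:
Hidden generation-0 cells (in order): (2,2), (5,1).
A hidden cell only influences target cells in its own 3x3 neighborhood. Try each of the 2^2 = 4 assignments, step the completed generation 0 forward once under B3/S23, and compare with the target:
  (2,2)=. (5,1)=. -> step reproduces the target at every cell -> ACCEPT
  (2,2)=. (5,1)=O -> step gives (0,0)='.' but target has 'O' -> reject
  (2,2)=O (5,1)=. -> step gives (1,2)='.' but target has 'O' -> reject
  (2,2)=O (5,1)=O -> step gives (0,0)='.' but target has 'O' -> reject
Unique solution: (2,2)=dead, (5,1)=dead.
Check: live-neighbor counts of every cell in the completed generation 0:
3132
4231
4342
5432
3232
3221
Applying B3/S23 to generation 0 with these counts gives:
O.O.
.OO.
.O..
..O.
OOO.
O...
which matches the target exactly.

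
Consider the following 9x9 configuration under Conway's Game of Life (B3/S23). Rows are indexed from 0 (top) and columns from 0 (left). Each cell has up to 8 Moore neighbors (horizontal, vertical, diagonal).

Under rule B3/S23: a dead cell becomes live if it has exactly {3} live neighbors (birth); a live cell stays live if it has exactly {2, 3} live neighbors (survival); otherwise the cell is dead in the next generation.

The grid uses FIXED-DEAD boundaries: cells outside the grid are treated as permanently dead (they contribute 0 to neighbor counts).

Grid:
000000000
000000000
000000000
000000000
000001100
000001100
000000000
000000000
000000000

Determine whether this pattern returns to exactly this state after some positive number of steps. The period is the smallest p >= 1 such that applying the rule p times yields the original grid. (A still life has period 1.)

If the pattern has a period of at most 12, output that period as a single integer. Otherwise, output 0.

Answer: 1

Derivation:
Simulating and comparing each generation to the original:
Gen 0 (original, given above): 4 live cells
Gen 1: 4 live cells, MATCHES original -> period = 1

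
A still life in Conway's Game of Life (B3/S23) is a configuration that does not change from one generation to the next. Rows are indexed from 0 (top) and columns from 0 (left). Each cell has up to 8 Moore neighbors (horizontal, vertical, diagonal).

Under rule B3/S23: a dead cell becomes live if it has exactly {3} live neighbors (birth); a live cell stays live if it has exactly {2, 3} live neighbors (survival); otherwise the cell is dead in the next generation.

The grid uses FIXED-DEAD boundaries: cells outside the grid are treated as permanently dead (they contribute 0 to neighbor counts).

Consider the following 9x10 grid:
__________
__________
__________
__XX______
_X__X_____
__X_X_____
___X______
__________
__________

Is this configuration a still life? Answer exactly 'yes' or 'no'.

Compute generation 1 and compare to generation 0 (given above):
Generation 1:
__________
__________
__________
__XX______
_X__X_____
__X_X_____
___X______
__________
__________
The grids are IDENTICAL -> still life.

Answer: yes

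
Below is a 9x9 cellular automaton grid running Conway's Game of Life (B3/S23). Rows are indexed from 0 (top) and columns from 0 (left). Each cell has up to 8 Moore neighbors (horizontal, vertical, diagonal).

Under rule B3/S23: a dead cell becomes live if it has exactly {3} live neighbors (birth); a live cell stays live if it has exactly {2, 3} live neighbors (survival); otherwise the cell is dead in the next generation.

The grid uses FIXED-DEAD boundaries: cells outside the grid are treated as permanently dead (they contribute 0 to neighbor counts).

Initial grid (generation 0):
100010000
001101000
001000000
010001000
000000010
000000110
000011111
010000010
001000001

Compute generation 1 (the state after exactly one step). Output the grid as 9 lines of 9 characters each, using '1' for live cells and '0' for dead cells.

Simulating step by step:
Generation 0 (given above): 20 live cells
Generation 1: 14 live cells
(generation 1 grid is the final answer)

Answer: 000110000
011110000
011110000
000000000
000000010
000000000
000001001
000001000
000000000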